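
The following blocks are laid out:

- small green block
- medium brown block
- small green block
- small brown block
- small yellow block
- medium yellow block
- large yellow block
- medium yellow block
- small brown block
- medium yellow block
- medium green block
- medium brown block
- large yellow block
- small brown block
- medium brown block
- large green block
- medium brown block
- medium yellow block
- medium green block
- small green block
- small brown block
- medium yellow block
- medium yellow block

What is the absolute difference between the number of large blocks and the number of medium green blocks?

1

large blocks: 3. medium green blocks: 2.
|3 − 2| = 3 − 2 = 1.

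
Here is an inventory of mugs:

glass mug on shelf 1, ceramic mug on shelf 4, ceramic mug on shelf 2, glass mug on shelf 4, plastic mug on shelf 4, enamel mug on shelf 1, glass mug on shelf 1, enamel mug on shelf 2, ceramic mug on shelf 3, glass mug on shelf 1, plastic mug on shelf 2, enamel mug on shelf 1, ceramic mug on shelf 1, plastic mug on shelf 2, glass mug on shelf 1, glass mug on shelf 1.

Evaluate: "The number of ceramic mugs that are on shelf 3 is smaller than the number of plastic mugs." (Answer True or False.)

True

|ceramic mugs on shelf 3| = 1.
|plastic mugs| = 3.
The claim requires 1 < 3, which holds.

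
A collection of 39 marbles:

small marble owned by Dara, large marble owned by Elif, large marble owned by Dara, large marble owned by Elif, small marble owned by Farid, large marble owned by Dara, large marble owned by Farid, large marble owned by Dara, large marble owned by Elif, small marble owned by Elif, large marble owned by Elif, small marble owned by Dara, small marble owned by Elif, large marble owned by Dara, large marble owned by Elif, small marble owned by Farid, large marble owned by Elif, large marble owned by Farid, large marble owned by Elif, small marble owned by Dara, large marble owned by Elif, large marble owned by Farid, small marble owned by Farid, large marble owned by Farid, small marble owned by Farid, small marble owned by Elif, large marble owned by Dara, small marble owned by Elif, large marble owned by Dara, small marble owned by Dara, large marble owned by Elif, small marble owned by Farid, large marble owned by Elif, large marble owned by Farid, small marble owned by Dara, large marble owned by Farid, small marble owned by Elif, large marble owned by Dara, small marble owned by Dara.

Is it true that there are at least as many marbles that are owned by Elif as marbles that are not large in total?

marbles owned by Elif: 15.
marbles that are not large: 16.
The claim requires 15 ≥ 16, which does not hold.

False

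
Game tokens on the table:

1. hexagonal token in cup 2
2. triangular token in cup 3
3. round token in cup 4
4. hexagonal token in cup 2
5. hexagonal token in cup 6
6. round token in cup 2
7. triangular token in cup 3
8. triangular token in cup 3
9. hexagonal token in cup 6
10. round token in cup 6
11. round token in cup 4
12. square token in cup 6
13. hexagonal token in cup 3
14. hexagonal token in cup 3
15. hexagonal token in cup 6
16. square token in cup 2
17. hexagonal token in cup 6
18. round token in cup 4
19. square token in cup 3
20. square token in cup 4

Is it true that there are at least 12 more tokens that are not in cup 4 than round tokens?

False

|tokens that are not in cup 4| = 16.
|round tokens| = 5.
The claim requires 16 − 5 = 11 ≥ 12, which does not hold.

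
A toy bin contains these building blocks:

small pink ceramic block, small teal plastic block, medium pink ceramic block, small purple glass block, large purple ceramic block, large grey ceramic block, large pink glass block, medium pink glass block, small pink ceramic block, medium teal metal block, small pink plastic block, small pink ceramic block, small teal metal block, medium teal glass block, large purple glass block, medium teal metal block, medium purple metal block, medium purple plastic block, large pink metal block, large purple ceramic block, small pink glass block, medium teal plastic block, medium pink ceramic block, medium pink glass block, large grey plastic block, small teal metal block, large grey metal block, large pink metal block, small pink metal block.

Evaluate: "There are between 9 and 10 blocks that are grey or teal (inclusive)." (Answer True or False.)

True

There are 10 blocks that are grey or teal.
The claim requires 9 ≤ 10 ≤ 10, which holds.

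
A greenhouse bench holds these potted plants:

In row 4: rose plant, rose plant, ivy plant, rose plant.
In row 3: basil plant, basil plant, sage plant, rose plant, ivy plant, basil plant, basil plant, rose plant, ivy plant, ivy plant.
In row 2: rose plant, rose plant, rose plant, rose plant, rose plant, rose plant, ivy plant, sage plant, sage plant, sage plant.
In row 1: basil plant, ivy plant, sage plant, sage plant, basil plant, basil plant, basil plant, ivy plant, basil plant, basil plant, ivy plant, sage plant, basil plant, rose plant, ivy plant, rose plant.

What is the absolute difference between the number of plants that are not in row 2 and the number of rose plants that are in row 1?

28

plants that are not in row 2: 30. rose plants in row 1: 2.
|30 − 2| = 30 − 2 = 28.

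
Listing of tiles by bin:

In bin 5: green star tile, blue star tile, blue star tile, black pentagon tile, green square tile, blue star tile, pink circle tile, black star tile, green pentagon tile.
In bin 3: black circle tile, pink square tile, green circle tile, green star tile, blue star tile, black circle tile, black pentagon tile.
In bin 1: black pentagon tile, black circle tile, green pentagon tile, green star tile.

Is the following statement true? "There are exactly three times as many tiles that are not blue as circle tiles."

False

|tiles that are not blue| = 16.
|circle tiles| = 5.
The claim requires 16 = 3 × 5 = 15, which does not hold.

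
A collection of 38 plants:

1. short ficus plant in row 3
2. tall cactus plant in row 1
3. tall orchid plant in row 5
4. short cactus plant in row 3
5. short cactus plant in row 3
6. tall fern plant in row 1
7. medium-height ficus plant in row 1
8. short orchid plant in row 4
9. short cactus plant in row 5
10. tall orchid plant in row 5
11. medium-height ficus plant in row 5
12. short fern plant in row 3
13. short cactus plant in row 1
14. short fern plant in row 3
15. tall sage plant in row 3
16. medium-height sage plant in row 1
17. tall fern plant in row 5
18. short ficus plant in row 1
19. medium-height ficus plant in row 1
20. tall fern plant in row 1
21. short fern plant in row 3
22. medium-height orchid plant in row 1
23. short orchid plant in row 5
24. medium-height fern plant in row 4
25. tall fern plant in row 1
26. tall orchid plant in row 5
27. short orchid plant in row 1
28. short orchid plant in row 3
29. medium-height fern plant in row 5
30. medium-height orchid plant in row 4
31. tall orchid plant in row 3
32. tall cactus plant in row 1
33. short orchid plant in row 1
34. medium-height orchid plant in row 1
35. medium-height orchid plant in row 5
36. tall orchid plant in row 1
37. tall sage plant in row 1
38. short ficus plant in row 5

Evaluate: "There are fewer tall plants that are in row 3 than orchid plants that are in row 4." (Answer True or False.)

False

|tall plants in row 3| = 2.
|orchid plants in row 4| = 2.
The claim requires 2 < 2, which does not hold.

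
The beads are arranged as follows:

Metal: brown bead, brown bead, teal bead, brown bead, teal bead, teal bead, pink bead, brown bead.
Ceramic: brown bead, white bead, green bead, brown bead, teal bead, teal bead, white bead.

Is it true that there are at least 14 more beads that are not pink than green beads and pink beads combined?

|beads that are not pink| = 14.
green beads: 1; pink beads: 1; combined: 1 + 1 = 2.
The claim requires 14 − 2 = 12 ≥ 14, which does not hold.

False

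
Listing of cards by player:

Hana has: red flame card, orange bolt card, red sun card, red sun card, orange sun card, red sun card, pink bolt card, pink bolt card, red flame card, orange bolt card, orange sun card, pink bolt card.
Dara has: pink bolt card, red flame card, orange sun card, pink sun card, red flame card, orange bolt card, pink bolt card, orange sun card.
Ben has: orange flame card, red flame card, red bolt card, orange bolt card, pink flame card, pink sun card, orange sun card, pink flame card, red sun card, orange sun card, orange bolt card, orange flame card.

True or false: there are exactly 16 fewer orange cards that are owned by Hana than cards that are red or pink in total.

False

orange cards owned by Hana: 4.
cards that are red or pink: 19.
The claim requires 19 − 4 (= 15) to equal 16, which does not hold.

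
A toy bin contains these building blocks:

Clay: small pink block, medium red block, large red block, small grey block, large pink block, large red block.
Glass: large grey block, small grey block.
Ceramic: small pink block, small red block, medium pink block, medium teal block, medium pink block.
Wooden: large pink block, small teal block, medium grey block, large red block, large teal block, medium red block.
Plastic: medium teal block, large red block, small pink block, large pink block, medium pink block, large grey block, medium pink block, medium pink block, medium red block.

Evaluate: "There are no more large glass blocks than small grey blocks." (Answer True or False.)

True

|large glass blocks| = 1.
|small grey blocks| = 2.
The claim requires 1 ≤ 2, which holds.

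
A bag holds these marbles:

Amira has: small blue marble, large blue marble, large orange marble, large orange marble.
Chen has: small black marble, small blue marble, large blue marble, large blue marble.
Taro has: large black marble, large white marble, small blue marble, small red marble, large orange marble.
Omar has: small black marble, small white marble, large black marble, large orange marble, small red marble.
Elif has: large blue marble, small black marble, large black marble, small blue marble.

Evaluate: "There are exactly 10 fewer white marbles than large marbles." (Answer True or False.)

True

|white marbles| = 2.
|large marbles| = 12.
The claim requires 12 − 2 (= 10) to equal 10, which holds.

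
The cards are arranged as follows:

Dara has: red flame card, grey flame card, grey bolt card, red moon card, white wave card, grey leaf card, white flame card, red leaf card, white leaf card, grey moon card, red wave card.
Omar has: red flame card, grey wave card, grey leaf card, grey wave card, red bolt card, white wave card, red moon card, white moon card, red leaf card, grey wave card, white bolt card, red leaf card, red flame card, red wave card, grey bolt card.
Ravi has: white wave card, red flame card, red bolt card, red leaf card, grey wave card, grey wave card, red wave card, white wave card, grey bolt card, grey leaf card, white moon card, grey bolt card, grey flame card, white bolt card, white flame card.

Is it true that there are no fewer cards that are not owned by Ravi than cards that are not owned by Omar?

|cards that are not owned by Ravi| = 26.
|cards that are not owned by Omar| = 26.
The claim requires 26 ≥ 26, which holds.

True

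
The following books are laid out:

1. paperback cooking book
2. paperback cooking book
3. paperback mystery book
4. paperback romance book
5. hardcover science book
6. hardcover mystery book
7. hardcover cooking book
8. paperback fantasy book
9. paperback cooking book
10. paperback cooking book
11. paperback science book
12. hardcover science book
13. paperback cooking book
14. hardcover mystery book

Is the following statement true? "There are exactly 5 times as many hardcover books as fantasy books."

hardcover books: 5.
fantasy books: 1.
The claim requires 5 = 5 × 1 = 5, which holds.

True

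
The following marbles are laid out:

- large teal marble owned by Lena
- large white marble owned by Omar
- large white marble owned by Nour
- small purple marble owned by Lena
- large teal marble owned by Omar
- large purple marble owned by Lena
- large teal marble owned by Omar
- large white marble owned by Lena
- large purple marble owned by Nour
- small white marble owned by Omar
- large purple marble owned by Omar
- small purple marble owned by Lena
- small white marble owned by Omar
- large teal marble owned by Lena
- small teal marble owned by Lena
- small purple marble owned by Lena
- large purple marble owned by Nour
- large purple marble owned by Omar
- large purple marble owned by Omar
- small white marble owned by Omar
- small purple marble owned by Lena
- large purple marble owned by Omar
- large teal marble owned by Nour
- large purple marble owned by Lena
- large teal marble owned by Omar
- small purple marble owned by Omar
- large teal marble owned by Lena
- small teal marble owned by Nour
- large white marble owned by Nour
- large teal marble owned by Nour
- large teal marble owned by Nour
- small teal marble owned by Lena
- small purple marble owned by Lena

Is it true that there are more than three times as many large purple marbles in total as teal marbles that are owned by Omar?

There are 8 large purple marbles.
Count of teal marbles owned by Omar: 3.
The claim requires 8 > 3 × 3 = 9, which does not hold.

False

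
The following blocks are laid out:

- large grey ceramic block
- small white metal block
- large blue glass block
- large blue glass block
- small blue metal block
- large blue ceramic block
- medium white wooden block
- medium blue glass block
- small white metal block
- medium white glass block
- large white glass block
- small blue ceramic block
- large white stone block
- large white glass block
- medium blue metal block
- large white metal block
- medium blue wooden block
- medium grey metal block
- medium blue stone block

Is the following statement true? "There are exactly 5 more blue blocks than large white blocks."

|blue blocks| = 9.
|large white blocks| = 4.
The claim requires 9 − 4 (= 5) to equal 5, which holds.

True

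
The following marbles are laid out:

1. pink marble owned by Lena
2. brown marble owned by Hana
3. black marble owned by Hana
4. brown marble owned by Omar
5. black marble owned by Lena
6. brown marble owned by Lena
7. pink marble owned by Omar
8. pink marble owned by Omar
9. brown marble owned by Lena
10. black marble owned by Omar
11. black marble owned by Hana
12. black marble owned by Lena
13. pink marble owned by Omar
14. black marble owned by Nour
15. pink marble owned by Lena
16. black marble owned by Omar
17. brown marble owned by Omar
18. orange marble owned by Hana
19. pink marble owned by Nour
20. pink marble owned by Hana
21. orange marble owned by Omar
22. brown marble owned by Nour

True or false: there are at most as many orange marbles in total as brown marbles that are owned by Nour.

False

orange marbles: 2.
brown marbles owned by Nour: 1.
The claim requires 2 ≤ 1, which does not hold.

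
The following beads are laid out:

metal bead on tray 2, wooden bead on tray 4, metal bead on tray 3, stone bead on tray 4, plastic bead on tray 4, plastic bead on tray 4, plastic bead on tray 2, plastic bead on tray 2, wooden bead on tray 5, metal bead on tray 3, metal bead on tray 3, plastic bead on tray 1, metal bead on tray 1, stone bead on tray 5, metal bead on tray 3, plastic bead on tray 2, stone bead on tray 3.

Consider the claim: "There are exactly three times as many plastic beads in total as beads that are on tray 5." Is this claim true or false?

There are 6 plastic beads.
There are 2 beads on tray 5.
The claim requires 6 = 3 × 2 = 6, which holds.

True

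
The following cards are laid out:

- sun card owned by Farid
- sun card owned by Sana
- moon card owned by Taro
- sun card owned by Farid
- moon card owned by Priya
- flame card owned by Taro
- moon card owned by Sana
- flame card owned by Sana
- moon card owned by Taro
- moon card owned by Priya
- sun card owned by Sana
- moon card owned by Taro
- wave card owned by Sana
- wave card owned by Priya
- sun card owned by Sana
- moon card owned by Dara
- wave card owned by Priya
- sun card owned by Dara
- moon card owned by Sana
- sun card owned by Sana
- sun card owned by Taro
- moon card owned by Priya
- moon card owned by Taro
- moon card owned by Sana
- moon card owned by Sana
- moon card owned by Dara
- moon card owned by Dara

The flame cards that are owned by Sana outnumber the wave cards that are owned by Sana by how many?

0

flame cards owned by Sana: 1.
wave cards owned by Sana: 1.
1 − 1 = 0.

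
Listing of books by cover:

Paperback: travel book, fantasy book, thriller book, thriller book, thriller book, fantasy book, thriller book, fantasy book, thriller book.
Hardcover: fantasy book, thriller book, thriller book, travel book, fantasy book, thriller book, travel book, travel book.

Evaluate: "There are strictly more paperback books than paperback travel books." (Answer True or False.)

|paperback books| = 9.
|paperback travel books| = 1.
The claim requires 9 > 1, which holds.

True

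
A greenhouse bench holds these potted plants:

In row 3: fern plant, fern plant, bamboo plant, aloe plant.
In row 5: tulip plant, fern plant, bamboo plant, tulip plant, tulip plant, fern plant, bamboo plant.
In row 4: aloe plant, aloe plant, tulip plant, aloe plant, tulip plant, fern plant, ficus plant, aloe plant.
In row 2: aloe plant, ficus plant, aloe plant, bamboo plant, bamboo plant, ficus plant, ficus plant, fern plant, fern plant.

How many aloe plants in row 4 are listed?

4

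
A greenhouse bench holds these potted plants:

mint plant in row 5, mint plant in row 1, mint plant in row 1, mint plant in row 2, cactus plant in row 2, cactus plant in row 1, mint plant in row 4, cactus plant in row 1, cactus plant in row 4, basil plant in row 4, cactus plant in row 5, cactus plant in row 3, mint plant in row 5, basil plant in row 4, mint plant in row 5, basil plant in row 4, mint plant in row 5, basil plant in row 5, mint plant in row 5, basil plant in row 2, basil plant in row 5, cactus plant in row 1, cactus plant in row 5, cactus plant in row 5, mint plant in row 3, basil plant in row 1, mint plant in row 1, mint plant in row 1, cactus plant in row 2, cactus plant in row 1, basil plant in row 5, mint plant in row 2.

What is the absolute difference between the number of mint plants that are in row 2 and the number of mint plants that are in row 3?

1

mint plants in row 2: 2. mint plants in row 3: 1.
|2 − 1| = 2 − 1 = 1.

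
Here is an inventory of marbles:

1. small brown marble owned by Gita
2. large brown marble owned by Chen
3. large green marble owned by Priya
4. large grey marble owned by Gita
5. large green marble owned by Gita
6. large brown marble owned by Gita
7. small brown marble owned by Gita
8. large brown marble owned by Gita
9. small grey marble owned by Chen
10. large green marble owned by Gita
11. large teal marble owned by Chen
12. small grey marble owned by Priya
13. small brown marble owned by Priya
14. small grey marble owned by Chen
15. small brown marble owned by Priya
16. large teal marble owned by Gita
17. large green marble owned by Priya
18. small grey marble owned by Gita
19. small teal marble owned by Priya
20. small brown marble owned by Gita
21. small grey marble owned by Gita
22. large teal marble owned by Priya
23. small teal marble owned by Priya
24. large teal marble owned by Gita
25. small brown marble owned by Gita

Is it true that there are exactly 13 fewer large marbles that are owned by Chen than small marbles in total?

|large marbles owned by Chen| = 2.
|small marbles| = 13.
The claim requires 13 − 2 (= 11) to equal 13, which does not hold.

False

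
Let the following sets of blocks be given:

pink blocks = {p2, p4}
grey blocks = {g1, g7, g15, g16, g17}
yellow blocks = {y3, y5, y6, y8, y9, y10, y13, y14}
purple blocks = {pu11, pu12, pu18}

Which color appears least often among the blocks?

pink

Counts by color: yellow 8, grey 5, purple 3, pink 2.
The minimum is 2, held uniquely by pink.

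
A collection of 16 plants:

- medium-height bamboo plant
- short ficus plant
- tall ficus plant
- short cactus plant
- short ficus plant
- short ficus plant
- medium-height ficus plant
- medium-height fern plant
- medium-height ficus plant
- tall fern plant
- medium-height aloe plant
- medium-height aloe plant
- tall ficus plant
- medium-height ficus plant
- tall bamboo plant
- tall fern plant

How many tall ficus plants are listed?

2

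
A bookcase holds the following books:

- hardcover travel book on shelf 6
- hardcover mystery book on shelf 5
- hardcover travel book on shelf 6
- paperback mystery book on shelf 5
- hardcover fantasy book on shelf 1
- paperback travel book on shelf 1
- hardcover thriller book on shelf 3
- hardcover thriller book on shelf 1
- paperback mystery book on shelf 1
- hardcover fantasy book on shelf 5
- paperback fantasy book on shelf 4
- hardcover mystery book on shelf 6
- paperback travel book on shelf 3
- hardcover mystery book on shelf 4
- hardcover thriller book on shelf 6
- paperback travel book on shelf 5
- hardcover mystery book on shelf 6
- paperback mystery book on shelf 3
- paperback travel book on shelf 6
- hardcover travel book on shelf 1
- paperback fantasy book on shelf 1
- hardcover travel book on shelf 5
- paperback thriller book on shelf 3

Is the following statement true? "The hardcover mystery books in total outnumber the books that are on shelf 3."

|hardcover mystery books| = 4.
|books on shelf 3| = 4.
The claim requires 4 > 4, which does not hold.

False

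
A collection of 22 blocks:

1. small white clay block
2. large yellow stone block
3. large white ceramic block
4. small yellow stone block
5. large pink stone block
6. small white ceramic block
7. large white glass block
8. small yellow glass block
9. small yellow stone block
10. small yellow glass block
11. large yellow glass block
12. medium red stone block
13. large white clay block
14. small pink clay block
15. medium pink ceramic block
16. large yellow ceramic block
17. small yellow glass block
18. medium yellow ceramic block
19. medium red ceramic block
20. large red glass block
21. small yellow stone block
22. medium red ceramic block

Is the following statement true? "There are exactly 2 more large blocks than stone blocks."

True

large blocks: 8.
stone blocks: 6.
The claim requires 8 − 6 (= 2) to equal 2, which holds.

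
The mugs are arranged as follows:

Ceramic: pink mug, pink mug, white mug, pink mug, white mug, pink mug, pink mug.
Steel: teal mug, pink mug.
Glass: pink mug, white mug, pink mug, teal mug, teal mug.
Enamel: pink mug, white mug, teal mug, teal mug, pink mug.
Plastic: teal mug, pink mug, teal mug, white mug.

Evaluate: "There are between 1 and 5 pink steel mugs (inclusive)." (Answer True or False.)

True

pink steel mugs: 1.
The claim requires 1 ≤ 1 ≤ 5, which holds.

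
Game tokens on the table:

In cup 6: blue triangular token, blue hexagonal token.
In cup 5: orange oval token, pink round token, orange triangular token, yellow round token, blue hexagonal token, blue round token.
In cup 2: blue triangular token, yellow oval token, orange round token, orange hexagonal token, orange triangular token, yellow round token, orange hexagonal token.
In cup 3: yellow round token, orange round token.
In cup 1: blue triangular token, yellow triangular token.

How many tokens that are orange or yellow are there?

12

orange: 7; yellow: 5; together 7 + 5 = 12.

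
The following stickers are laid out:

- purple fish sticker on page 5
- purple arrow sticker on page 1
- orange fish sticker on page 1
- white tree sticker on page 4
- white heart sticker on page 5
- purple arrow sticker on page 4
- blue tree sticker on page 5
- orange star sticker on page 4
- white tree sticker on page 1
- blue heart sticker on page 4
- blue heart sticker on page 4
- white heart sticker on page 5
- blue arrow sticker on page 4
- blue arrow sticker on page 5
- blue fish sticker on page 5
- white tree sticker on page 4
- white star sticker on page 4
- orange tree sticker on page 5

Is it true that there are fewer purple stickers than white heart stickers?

False

purple stickers: 3.
white heart stickers: 2.
The claim requires 3 < 2, which does not hold.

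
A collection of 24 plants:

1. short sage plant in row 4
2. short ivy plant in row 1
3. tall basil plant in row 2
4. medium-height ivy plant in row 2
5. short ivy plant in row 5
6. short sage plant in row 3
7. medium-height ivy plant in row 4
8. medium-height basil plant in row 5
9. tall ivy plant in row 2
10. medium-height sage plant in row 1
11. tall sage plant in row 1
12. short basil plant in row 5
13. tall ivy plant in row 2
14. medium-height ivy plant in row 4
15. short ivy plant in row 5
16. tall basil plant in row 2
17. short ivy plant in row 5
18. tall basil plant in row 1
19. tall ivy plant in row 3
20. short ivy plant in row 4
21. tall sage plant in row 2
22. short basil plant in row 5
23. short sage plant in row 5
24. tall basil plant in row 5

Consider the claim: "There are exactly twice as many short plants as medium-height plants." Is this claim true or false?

There are 10 short plants.
There are 5 medium-height plants.
The claim requires 10 = 2 × 5 = 10, which holds.

True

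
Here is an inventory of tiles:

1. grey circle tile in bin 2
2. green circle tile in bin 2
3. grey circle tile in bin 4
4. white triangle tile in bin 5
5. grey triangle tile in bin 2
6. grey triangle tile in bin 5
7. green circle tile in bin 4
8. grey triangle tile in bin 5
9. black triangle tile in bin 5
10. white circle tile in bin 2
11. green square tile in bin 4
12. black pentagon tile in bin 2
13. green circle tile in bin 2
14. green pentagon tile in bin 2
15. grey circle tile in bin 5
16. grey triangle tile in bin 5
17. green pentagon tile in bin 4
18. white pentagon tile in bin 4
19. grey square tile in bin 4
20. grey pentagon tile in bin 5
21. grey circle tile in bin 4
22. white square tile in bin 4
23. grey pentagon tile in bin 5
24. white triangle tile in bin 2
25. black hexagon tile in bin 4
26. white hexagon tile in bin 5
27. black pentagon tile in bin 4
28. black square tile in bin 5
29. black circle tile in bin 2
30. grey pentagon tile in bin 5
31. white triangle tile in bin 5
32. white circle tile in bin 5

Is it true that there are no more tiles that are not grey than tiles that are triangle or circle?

False

tiles that are not grey: 20.
tiles that are triangle or circle: 18.
The claim requires 20 ≤ 18, which does not hold.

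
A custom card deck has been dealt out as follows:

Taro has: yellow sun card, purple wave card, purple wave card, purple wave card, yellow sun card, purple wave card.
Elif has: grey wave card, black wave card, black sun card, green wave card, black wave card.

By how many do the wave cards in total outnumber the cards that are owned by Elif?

wave cards: 8.
cards owned by Elif: 5.
8 − 5 = 3.

3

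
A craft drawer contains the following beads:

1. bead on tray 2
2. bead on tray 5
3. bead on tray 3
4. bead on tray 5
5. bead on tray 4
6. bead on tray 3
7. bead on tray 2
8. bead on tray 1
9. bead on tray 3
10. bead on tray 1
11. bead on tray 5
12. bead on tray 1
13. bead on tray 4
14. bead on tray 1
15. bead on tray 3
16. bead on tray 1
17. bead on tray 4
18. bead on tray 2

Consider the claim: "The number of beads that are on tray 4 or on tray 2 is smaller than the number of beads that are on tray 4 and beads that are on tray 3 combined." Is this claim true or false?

beads on tray 4 or on tray 2: 6.
beads on tray 4: 3; beads on tray 3: 4; combined: 3 + 4 = 7.
The claim requires 6 < 7, which holds.

True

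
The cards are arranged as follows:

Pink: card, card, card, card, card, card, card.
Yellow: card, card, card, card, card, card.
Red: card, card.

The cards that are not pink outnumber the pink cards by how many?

cards that are not pink: 8.
pink cards: 7.
8 − 7 = 1.

1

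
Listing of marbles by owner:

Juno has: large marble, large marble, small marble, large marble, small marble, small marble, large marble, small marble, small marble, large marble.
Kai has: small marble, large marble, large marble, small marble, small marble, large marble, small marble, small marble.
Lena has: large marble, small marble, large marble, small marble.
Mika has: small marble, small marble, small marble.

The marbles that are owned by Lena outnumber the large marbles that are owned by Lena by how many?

marbles owned by Lena: 4.
large marbles owned by Lena: 2.
4 − 2 = 2.

2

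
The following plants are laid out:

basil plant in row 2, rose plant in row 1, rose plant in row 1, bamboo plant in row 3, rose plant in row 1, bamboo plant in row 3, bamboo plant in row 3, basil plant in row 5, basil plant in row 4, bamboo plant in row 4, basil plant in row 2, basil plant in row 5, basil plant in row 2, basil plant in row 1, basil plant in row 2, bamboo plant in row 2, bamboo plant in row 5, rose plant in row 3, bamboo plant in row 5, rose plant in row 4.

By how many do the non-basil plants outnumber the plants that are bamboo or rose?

non-basil plants: 12.
plants that are bamboo or rose: 12.
12 − 12 = 0.

0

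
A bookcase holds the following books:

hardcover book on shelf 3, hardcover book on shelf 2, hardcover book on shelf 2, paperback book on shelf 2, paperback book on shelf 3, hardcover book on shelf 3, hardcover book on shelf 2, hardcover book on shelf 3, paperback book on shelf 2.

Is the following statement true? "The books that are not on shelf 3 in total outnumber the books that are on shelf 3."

True

books that are not on shelf 3: 5.
books on shelf 3: 4.
The claim requires 5 > 4, which holds.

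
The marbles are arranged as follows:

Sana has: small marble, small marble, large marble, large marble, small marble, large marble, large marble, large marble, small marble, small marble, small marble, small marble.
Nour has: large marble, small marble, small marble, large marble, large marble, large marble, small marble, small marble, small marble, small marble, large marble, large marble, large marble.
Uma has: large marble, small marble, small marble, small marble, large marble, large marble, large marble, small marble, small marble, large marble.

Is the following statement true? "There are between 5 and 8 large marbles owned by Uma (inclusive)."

large marbles owned by Uma: 5.
The claim requires 5 ≤ 5 ≤ 8, which holds.

True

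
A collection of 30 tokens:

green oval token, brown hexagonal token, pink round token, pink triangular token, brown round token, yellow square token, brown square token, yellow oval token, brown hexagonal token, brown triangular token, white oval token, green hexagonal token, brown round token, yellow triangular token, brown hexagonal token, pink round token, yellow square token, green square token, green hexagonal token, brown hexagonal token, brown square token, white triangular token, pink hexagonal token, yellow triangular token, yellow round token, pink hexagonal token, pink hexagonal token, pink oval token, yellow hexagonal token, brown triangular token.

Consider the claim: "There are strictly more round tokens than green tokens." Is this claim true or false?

True

There are 5 round tokens.
There are 4 green tokens.
The claim requires 5 > 4, which holds.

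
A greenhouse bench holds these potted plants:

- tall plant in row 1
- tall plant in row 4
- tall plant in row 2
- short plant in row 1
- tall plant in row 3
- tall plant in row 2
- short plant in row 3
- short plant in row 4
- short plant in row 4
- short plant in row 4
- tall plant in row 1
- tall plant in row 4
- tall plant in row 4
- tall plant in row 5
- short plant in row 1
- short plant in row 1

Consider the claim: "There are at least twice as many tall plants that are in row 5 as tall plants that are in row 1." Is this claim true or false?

There is 1 tall plant in row 5.
There are 2 tall plants in row 1.
The claim requires 1 ≥ 2 × 2 = 4, which does not hold.

False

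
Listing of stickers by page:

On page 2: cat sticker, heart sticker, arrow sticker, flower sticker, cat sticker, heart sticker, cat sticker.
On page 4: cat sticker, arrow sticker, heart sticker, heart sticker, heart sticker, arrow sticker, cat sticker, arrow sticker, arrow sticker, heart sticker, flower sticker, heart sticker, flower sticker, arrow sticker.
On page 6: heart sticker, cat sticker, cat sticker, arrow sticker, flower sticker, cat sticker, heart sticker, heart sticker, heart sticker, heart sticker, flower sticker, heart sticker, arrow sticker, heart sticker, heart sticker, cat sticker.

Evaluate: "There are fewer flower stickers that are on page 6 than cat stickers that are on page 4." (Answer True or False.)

There are 2 flower stickers on page 6.
There are 2 cat stickers on page 4.
The claim requires 2 < 2, which does not hold.

False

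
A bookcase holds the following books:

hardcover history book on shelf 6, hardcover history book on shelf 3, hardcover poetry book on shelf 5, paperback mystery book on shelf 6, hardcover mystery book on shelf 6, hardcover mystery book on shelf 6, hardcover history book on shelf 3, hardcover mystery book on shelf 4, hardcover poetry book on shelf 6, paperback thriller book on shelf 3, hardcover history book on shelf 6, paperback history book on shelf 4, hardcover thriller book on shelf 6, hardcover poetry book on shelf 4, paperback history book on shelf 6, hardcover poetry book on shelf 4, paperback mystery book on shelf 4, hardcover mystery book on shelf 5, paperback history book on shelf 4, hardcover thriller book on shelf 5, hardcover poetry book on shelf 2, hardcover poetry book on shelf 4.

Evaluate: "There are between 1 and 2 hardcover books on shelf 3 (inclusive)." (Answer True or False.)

True

There are 2 hardcover books on shelf 3.
The claim requires 1 ≤ 2 ≤ 2, which holds.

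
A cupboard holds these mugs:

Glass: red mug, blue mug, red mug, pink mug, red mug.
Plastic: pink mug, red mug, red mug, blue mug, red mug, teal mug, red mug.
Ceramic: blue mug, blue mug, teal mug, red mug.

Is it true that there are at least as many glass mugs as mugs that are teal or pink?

True

glass mugs: 5.
mugs that are teal or pink: 4.
The claim requires 5 ≥ 4, which holds.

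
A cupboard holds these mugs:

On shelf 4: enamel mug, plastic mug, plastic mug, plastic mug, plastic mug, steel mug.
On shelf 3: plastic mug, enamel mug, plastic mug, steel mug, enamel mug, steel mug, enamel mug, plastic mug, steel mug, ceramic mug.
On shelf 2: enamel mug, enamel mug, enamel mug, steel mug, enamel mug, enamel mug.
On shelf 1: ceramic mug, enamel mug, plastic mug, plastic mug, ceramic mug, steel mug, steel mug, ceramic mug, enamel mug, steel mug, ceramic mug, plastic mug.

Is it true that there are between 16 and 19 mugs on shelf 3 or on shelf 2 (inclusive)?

True

There are 16 mugs on shelf 3 or on shelf 2.
The claim requires 16 ≤ 16 ≤ 19, which holds.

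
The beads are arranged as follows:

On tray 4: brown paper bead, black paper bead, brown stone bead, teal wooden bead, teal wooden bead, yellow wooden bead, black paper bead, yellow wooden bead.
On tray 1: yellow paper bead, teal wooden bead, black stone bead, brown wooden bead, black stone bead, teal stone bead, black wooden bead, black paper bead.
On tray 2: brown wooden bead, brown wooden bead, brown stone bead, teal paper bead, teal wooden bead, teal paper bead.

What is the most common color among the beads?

Counts by color: teal 7, black 6, brown 6, yellow 3.
The maximum is 7, held uniquely by teal.

teal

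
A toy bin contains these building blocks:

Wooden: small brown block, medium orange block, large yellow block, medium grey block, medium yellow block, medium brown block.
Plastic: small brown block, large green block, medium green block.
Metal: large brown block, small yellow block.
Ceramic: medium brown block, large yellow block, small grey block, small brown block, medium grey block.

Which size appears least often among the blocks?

large

Counts by size: medium 7, small 5, large 4.
The minimum is 4, held uniquely by large.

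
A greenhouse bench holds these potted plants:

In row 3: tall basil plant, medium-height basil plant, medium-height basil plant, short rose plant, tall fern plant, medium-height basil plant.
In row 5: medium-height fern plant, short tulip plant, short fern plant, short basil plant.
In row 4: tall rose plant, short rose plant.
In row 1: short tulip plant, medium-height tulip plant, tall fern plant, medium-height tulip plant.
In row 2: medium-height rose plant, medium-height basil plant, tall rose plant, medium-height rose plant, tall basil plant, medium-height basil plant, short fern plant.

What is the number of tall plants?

6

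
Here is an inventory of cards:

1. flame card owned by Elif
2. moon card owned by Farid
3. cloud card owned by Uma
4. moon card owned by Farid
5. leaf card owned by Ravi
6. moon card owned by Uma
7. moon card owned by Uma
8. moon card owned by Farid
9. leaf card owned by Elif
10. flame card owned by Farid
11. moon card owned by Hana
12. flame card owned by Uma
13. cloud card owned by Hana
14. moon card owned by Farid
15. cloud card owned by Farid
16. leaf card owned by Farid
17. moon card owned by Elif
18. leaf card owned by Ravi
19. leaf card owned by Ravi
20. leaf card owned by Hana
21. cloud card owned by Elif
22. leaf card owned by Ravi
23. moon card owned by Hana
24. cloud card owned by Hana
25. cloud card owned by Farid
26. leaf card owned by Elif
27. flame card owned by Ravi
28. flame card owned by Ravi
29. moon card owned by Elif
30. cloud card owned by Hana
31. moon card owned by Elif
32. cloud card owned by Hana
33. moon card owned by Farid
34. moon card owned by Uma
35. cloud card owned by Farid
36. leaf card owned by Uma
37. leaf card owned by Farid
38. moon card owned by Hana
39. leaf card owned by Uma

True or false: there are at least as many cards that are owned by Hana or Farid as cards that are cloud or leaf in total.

Count of cards owned by Hana or Farid: 19.
There are 20 cards that are cloud or leaf.
The claim requires 19 ≥ 20, which does not hold.

False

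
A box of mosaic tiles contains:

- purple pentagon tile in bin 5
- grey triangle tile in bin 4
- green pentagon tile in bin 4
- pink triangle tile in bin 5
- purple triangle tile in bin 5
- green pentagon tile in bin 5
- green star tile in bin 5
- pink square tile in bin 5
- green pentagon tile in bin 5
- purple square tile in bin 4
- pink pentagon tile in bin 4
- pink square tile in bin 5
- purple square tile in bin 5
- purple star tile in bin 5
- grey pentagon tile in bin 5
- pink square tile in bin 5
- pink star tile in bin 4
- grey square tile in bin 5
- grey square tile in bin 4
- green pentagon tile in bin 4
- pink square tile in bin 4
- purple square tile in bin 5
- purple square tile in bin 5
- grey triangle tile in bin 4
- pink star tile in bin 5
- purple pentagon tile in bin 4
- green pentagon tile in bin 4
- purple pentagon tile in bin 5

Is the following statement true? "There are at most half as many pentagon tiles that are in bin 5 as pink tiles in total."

pentagon tiles in bin 5: 5.
pink tiles: 8.
The claim requires 2 × 5 = 10 ≤ 8, which does not hold.

False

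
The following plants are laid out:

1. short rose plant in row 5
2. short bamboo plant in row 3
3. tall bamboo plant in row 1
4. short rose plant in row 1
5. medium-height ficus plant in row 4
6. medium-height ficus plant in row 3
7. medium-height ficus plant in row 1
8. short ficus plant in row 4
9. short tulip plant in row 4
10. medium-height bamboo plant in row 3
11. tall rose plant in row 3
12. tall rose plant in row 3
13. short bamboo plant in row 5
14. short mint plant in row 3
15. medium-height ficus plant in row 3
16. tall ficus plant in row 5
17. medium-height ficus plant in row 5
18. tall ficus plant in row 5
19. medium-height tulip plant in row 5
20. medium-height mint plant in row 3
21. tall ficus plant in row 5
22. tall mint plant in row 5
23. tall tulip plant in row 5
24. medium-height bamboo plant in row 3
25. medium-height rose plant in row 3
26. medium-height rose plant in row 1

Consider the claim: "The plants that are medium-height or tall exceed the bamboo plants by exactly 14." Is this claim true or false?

|plants that are medium-height or tall| = 19.
|bamboo plants| = 5.
The claim requires 19 − 5 (= 14) to equal 14, which holds.

True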